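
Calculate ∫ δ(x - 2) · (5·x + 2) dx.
12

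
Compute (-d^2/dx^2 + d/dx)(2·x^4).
8 x^{2} \left(x - 3\right)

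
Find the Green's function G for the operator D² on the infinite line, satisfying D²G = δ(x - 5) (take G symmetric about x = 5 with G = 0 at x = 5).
\frac{|x - 5|}{2}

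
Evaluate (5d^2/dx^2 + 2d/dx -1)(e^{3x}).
50 e^{3 x}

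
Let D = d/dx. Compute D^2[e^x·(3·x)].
3 \left(x + 2\right) e^{x}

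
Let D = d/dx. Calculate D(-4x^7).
- 28 x^{6}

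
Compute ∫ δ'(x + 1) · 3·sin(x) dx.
- 3 \cos{\left(1 \right)}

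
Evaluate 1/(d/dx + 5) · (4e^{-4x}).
4 e^{- 4 x}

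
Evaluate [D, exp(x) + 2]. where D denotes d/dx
e^{x}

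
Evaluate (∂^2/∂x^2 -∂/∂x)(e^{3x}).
6 e^{3 x}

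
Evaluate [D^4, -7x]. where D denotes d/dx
-28D^{3}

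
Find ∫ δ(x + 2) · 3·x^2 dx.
12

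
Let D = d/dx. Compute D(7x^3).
21 x^{2}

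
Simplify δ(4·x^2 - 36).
\frac{\delta(x - 3) + \delta(x + 3)}{24}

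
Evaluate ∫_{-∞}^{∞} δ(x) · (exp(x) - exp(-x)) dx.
0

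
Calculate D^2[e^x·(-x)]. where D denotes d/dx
\left(- x - 2\right) e^{x}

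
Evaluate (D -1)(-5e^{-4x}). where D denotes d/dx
25 e^{- 4 x}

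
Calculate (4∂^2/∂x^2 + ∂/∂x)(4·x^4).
16 x^{2} \left(x + 12\right)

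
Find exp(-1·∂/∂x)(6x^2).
6 x^{2} - 12 x + 6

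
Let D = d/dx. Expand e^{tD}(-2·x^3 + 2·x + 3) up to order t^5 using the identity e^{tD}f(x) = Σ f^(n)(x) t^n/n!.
- 2 t^{3} - 6 t^{2} x - 2 t \left(3 x^{2} - 1\right) - 2 x^{3} + 2 x + 3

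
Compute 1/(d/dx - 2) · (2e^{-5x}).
- \frac{2 e^{- 5 x}}{7}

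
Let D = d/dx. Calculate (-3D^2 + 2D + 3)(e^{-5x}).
- 82 e^{- 5 x}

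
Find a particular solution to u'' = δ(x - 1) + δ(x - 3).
\frac{|x - 1|}{2} + \frac{|x - 3|}{2}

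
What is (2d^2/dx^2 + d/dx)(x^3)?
3 x \left(x + 4\right)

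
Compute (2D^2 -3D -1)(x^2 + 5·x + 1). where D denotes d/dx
- x^{2} - 11 x - 12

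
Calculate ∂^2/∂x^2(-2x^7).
- 84 x^{5}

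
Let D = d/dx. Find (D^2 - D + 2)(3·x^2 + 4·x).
6 x^{2} + 2 x + 2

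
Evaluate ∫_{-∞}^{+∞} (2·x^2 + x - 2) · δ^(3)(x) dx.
0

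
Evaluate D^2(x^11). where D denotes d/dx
110 x^{9}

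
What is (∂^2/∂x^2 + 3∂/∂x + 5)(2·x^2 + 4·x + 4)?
10 x^{2} + 32 x + 36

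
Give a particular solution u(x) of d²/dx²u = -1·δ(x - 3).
-\frac{|x - 3|}{2}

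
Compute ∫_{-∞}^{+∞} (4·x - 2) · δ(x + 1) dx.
-6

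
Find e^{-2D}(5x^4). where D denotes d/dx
5 x^{4} - 40 x^{3} + 120 x^{2} - 160 x + 80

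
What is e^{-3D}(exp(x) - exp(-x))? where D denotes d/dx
- e^{3 - x} + e^{x - 3}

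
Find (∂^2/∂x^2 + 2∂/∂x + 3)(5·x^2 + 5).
15 x^{2} + 20 x + 25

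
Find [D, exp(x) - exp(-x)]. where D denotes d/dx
2 \cosh{\left(x \right)}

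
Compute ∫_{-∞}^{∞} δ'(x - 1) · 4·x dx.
-4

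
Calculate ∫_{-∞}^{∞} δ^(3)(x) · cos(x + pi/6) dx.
- \frac{1}{2}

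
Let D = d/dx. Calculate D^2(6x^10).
540 x^{8}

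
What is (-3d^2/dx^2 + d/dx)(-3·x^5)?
15 x^{3} \left(12 - x\right)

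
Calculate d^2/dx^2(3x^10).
270 x^{8}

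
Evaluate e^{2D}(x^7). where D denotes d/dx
x^{7} + 14 x^{6} + 84 x^{5} + 280 x^{4} + 560 x^{3} + 672 x^{2} + 448 x + 128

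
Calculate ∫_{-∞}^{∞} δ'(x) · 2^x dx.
- \log{\left(2 \right)}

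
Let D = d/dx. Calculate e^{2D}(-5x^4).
- 5 x^{4} - 40 x^{3} - 120 x^{2} - 160 x - 80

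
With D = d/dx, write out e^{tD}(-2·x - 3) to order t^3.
- 2 t - 2 x - 3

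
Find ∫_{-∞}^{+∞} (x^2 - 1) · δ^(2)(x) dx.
2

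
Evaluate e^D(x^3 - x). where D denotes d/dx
x \left(x^{2} + 3 x + 2\right)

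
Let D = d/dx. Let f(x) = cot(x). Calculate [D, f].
- \frac{1}{\sin^{2}{\left(x \right)}}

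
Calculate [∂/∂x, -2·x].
-2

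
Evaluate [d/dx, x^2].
2 x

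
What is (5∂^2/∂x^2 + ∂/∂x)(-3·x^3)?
9 x \left(- x - 10\right)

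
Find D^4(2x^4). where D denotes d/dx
48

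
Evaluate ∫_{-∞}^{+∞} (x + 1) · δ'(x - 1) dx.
-1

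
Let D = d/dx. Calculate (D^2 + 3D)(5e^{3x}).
90 e^{3 x}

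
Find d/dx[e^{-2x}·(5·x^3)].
x^{2} \left(15 - 10 x\right) e^{- 2 x}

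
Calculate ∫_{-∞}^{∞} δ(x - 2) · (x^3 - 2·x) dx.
4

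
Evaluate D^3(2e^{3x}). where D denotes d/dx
54 e^{3 x}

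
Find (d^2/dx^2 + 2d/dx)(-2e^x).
- 6 e^{x}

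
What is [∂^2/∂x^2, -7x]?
-14\frac{d}{dx}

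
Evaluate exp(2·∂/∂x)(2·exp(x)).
2 e^{x + 2}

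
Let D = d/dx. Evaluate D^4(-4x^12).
- 47520 x^{8}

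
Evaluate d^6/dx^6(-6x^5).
0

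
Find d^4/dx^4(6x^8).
10080 x^{4}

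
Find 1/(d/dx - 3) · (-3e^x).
\frac{3 e^{x}}{2}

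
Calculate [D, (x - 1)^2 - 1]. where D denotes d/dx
2 x - 2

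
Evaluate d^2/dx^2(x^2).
2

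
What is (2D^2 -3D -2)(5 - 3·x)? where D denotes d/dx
6 x - 1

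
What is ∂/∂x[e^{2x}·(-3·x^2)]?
6 x \left(- x - 1\right) e^{2 x}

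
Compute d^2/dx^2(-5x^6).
- 150 x^{4}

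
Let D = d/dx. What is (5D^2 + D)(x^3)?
3 x \left(x + 10\right)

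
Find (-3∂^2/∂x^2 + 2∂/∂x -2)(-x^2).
2 x^{2} - 4 x + 6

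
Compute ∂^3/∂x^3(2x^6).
240 x^{3}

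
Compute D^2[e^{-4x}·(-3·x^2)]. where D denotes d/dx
6 \left(- 8 x^{2} + 8 x - 1\right) e^{- 4 x}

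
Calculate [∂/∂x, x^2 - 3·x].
2 x - 3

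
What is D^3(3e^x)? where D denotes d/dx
3 e^{x}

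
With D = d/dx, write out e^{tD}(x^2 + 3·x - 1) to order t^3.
t^{2} + t \left(2 x + 3\right) + x^{2} + 3 x - 1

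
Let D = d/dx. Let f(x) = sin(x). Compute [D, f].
\cos{\left(x \right)}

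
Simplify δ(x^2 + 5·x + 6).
\frac{\delta(x + 2) + \delta(x + 3)}{1}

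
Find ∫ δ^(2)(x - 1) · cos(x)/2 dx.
- \frac{\cos{\left(1 \right)}}{2}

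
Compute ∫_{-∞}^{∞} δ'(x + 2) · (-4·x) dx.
4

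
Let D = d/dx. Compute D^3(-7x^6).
- 840 x^{3}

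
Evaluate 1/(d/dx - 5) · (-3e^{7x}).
- \frac{3 e^{7 x}}{2}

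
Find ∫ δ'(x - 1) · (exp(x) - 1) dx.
- e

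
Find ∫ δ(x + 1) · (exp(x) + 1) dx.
e^{-1} + 1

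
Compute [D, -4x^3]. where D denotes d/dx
- 12 x^{2}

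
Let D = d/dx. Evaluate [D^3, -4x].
-12D^{2}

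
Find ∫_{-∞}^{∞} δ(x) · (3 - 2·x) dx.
3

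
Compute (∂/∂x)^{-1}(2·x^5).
\frac{x^{6}}{3}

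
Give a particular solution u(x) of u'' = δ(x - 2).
\frac{|x - 2|}{2}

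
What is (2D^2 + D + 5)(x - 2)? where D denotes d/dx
5 x - 9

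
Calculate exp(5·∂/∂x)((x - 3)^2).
x^{2} + 4 x + 4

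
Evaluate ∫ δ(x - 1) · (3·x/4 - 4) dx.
- \frac{13}{4}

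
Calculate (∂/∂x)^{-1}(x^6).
\frac{x^{7}}{7}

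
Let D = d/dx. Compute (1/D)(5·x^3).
\frac{5 x^{4}}{4}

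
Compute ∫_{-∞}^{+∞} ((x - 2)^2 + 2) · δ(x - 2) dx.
2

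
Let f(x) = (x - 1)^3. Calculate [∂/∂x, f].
3 \left(x - 1\right)^{2}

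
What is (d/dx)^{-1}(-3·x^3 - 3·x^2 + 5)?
- \frac{3 x^{4}}{4} - x^{3} + 5 x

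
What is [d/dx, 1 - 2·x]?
-2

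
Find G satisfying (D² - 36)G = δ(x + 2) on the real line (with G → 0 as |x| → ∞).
-\frac{e^{-6|x + 2|}}{12}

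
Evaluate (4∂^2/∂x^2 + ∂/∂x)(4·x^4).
16 x^{2} \left(x + 12\right)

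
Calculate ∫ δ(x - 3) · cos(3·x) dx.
\cos{\left(9 \right)}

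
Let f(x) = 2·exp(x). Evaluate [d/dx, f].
2 e^{x}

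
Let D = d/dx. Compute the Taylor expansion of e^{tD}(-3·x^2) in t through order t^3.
- 3 t^{2} - 6 t x - 3 x^{2}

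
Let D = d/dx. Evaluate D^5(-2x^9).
- 30240 x^{4}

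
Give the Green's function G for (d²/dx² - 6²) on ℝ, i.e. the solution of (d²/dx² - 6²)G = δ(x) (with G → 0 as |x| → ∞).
-\frac{e^{-6|x|}}{12}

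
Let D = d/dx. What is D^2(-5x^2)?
-10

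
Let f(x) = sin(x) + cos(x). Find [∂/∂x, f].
- \sin{\left(x \right)} + \cos{\left(x \right)}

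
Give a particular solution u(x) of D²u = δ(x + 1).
\frac{|x + 1|}{2}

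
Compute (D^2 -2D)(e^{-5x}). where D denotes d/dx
35 e^{- 5 x}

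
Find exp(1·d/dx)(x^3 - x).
x \left(x^{2} + 3 x + 2\right)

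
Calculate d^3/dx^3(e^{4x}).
64 e^{4 x}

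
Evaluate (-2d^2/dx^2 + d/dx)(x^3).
3 x \left(x - 4\right)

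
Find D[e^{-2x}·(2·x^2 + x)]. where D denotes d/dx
\left(- 4 x^{2} + 2 x + 1\right) e^{- 2 x}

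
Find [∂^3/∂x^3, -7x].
-21\frac{d^{2}}{dx^{2}}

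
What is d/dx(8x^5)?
40 x^{4}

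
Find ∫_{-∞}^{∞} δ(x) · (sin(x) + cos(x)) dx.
1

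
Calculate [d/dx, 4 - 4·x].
-4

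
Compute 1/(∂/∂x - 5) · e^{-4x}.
- \frac{e^{- 4 x}}{9}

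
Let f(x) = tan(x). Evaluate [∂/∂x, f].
\frac{1}{\cos^{2}{\left(x \right)}}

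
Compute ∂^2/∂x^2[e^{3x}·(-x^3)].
- 3 x \left(3 x^{2} + 6 x + 2\right) e^{3 x}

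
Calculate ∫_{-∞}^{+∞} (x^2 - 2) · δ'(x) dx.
0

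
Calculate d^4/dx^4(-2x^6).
- 720 x^{2}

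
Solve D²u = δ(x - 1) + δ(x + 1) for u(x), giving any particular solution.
\frac{|x - 1|}{2} + \frac{|x + 1|}{2}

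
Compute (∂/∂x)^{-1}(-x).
- \frac{x^{2}}{2}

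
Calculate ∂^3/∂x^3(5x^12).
6600 x^{9}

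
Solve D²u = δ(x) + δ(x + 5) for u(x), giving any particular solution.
\frac{|x|}{2} + \frac{|x + 5|}{2}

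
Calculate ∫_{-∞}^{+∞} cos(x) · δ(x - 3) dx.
\cos{\left(3 \right)}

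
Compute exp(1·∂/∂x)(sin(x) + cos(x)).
\sqrt{2} \sin{\left(x + \frac{\pi}{4} + 1 \right)}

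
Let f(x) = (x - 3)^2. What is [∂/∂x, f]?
2 x - 6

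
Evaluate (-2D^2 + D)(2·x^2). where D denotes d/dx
4 x - 8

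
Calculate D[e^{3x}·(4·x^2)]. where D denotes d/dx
4 x \left(3 x + 2\right) e^{3 x}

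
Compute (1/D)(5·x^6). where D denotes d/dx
\frac{5 x^{7}}{7}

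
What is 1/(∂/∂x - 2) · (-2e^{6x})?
- \frac{e^{6 x}}{2}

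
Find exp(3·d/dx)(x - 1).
x + 2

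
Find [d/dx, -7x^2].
- 14 x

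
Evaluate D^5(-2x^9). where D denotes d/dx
- 30240 x^{4}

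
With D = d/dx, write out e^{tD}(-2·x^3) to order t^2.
2 x \left(- 3 t^{2} - 3 t x - x^{2}\right)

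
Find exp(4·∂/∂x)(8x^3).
8 x^{3} + 96 x^{2} + 384 x + 512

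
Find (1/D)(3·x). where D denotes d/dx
\frac{3 x^{2}}{2}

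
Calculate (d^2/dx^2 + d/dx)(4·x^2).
8 x + 8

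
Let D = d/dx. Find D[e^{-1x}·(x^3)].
x^{2} \left(3 - x\right) e^{- x}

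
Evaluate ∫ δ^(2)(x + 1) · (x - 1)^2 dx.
2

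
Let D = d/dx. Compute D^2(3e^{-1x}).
3 e^{- x}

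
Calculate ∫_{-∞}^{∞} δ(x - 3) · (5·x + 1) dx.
16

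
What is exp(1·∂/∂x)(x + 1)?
x + 2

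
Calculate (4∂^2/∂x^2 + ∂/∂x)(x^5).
5 x^{3} \left(x + 16\right)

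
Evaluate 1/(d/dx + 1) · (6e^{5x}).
e^{5 x}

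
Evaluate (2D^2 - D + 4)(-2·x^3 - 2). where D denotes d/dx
- 8 x^{3} + 6 x^{2} - 24 x - 8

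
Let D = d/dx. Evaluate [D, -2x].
-2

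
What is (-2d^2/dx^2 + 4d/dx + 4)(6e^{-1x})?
- 12 e^{- x}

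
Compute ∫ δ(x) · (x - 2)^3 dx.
-8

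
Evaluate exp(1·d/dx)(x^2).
x^{2} + 2 x + 1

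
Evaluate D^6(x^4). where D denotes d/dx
0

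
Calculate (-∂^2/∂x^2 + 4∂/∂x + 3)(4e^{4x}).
12 e^{4 x}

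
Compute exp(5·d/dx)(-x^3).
- x^{3} - 15 x^{2} - 75 x - 125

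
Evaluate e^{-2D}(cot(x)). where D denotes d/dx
\cot{\left(x - 2 \right)}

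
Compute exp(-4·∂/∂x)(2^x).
2^{x - 4}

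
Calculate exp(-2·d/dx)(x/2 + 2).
\frac{x}{2} + 1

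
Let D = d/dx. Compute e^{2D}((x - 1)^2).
x^{2} + 2 x + 1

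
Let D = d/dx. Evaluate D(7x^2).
14 x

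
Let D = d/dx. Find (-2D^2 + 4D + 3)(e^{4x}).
- 13 e^{4 x}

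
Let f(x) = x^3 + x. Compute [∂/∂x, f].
3 x^{2} + 1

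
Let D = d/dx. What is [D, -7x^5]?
- 35 x^{4}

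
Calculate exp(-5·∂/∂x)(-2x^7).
- 2 x^{7} + 70 x^{6} - 1050 x^{5} + 8750 x^{4} - 43750 x^{3} + 131250 x^{2} - 218750 x + 156250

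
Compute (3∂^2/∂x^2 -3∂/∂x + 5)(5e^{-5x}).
475 e^{- 5 x}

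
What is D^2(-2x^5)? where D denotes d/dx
- 40 x^{3}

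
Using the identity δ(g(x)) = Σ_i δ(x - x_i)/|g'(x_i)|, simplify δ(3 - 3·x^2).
\frac{\delta(x - 1) + \delta(x + 1)}{6}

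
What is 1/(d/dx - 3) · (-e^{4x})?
- e^{4 x}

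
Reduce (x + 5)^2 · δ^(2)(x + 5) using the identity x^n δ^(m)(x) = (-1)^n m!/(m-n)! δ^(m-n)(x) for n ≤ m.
2\delta(x + 5)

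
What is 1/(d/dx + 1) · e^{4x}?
\frac{e^{4 x}}{5}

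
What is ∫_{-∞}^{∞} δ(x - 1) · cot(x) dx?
\cot{\left(1 \right)}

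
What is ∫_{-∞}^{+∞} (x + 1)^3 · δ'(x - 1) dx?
-12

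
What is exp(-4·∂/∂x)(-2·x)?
8 - 2 x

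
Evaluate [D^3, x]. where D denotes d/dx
3D^{2}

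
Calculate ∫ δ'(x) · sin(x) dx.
-1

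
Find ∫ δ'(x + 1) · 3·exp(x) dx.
- \frac{3}{e}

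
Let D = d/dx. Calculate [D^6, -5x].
-30D^{5}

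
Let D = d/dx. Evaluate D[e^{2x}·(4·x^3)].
x^{2} \left(8 x + 12\right) e^{2 x}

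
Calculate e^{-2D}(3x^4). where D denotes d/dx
3 x^{4} - 24 x^{3} + 72 x^{2} - 96 x + 48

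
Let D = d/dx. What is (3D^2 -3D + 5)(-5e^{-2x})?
- 115 e^{- 2 x}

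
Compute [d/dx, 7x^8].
56 x^{7}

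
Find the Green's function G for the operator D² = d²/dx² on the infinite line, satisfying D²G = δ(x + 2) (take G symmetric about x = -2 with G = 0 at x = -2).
\frac{|x + 2|}{2}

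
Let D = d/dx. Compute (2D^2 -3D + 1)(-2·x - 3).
3 - 2 x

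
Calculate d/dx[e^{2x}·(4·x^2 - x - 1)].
\left(8 x^{2} + 6 x - 3\right) e^{2 x}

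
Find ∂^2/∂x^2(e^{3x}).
9 e^{3 x}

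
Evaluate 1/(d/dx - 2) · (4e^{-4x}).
- \frac{2 e^{- 4 x}}{3}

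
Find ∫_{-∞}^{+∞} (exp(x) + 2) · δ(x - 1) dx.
2 + e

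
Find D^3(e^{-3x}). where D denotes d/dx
- 27 e^{- 3 x}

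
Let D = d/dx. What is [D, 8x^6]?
48 x^{5}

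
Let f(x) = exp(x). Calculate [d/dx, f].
e^{x}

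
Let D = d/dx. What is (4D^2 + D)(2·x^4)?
8 x^{2} \left(x + 12\right)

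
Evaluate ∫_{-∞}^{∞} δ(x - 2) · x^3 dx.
8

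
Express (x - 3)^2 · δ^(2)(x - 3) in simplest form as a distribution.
2\delta(x - 3)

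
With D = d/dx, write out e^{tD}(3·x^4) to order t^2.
3 x^{2} \left(6 t^{2} + 4 t x + x^{2}\right)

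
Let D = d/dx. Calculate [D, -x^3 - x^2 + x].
- 3 x^{2} - 2 x + 1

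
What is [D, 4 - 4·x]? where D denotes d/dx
-4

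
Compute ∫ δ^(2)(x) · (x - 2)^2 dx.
2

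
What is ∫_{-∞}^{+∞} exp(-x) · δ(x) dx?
1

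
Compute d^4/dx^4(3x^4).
72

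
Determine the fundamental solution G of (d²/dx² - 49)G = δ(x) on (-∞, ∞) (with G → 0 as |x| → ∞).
-\frac{e^{-7|x|}}{14}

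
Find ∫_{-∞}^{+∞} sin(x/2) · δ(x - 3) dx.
\sin{\left(\frac{3}{2} \right)}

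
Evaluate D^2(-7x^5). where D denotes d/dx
- 140 x^{3}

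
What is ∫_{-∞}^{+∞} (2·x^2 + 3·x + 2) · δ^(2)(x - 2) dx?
4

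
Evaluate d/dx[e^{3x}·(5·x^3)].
15 x^{2} \left(x + 1\right) e^{3 x}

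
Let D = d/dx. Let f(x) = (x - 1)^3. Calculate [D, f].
3 \left(x - 1\right)^{2}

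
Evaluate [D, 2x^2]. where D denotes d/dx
4 x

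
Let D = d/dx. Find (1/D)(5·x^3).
\frac{5 x^{4}}{4}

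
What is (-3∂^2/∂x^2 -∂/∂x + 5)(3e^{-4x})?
- 117 e^{- 4 x}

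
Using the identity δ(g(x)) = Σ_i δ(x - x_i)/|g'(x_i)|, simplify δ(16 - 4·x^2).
\frac{\delta(x - 2) + \delta(x + 2)}{16}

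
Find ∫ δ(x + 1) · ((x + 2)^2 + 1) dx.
2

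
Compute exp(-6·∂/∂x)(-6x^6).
- 6 x^{6} + 216 x^{5} - 3240 x^{4} + 25920 x^{3} - 116640 x^{2} + 279936 x - 279936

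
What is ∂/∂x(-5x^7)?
- 35 x^{6}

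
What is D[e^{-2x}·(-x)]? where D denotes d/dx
\left(2 x - 1\right) e^{- 2 x}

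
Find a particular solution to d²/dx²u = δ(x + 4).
\frac{|x + 4|}{2}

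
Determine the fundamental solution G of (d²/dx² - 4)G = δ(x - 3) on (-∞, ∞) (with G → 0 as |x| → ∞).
-\frac{e^{-2|x - 3|}}{4}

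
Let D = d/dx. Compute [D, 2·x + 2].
2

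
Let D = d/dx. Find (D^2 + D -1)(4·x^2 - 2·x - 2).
- 4 x^{2} + 10 x + 8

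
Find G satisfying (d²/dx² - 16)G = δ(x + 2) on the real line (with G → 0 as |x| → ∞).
-\frac{e^{-4|x + 2|}}{8}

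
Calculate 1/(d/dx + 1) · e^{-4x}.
- \frac{e^{- 4 x}}{3}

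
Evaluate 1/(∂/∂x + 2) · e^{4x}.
\frac{e^{4 x}}{6}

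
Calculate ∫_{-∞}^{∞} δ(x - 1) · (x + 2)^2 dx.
9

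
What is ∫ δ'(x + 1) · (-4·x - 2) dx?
4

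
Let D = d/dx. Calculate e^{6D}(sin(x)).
\sin{\left(x + 6 \right)}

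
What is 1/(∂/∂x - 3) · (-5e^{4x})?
- 5 e^{4 x}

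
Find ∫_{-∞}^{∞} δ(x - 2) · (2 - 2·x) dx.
-2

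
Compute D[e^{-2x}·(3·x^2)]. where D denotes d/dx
6 x \left(1 - x\right) e^{- 2 x}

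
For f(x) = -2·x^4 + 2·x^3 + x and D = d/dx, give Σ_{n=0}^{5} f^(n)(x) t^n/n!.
- 2 t^{4} + t^{3} \left(2 - 8 x\right) - 6 t^{2} x \left(2 x - 1\right) + t \left(- 8 x^{3} + 6 x^{2} + 1\right) - 2 x^{4} + 2 x^{3} + x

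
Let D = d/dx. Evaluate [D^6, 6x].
36D^{5}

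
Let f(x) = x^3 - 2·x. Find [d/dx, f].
3 x^{2} - 2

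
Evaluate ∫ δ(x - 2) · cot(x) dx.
\cot{\left(2 \right)}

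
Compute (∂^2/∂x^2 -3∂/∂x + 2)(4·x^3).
4 x \left(2 x^{2} - 9 x + 6\right)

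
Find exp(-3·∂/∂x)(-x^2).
- x^{2} + 6 x - 9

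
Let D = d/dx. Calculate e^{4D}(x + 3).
x + 7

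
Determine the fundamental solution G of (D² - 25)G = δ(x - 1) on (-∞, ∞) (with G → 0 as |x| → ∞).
-\frac{e^{-5|x - 1|}}{10}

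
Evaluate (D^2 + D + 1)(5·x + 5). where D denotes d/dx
5 x + 10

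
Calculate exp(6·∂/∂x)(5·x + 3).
5 x + 33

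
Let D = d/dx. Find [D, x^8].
8 x^{7}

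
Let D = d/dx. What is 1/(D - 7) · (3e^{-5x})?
- \frac{e^{- 5 x}}{4}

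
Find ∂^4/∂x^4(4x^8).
6720 x^{4}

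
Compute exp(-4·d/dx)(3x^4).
3 x^{4} - 48 x^{3} + 288 x^{2} - 768 x + 768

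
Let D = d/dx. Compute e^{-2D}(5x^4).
5 x^{4} - 40 x^{3} + 120 x^{2} - 160 x + 80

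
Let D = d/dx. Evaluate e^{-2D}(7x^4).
7 x^{4} - 56 x^{3} + 168 x^{2} - 224 x + 112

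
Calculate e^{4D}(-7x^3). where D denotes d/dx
- 7 x^{3} - 84 x^{2} - 336 x - 448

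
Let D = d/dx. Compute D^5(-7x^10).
- 211680 x^{5}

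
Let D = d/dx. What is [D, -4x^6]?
- 24 x^{5}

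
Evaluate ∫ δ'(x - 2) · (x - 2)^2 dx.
0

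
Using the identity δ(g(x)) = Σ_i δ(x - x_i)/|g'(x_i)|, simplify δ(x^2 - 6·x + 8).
\frac{\delta(x - 4) + \delta(x - 2)}{2}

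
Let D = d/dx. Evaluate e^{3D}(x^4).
x^{4} + 12 x^{3} + 54 x^{2} + 108 x + 81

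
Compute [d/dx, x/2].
\frac{1}{2}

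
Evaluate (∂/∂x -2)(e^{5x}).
3 e^{5 x}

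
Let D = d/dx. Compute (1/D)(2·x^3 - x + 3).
\frac{x^{4}}{2} - \frac{x^{2}}{2} + 3 x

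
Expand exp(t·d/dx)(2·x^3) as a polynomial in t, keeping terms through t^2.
2 x \left(3 t^{2} + 3 t x + x^{2}\right)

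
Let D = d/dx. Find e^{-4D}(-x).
4 - x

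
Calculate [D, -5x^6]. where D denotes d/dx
- 30 x^{5}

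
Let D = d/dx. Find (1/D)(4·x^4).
\frac{4 x^{5}}{5}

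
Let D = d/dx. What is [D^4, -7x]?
-28D^{3}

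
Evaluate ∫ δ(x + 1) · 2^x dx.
\frac{1}{2}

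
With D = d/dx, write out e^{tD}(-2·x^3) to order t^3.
- 2 t^{3} - 6 t^{2} x - 6 t x^{2} - 2 x^{3}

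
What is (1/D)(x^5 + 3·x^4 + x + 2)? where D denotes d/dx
\frac{x^{6}}{6} + \frac{3 x^{5}}{5} + \frac{x^{2}}{2} + 2 x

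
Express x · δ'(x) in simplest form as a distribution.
-\delta(x)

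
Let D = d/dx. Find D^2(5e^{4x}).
80 e^{4 x}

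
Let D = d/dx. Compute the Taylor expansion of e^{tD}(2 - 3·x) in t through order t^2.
- 3 t - 3 x + 2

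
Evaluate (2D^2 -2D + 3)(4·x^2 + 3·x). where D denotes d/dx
12 x^{2} - 7 x + 10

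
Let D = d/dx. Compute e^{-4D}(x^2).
x^{2} - 8 x + 16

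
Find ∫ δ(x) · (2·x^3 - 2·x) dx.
0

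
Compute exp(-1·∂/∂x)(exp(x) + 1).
e^{x - 1} + 1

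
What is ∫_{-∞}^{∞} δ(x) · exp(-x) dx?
1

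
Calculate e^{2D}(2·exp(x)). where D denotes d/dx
2 e^{x + 2}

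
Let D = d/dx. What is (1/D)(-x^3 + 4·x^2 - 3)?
- \frac{x^{4}}{4} + \frac{4 x^{3}}{3} - 3 x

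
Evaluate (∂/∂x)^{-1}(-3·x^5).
- \frac{x^{6}}{2}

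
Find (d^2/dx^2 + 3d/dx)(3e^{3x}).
54 e^{3 x}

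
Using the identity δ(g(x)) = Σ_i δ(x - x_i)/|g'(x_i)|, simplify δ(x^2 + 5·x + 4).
\frac{\delta(x + 1) + \delta(x + 4)}{3}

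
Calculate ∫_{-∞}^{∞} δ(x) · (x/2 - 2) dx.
-2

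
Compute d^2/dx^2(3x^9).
216 x^{7}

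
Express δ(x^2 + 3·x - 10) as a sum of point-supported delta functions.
\frac{\delta(x + 5) + \delta(x - 2)}{7}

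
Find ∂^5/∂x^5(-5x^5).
-600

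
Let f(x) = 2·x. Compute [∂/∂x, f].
2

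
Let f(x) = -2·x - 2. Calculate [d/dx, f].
-2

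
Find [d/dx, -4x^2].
- 8 x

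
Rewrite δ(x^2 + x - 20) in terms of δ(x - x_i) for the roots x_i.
\frac{\delta(x + 5) + \delta(x - 4)}{9}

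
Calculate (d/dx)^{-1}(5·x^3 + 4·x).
\frac{5 x^{4}}{4} + 2 x^{2}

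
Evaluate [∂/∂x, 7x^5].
35 x^{4}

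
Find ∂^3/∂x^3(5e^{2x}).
40 e^{2 x}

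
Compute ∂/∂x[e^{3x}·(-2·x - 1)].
\left(- 6 x - 5\right) e^{3 x}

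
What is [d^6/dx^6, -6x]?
-36\frac{d^{5}}{dx^{5}}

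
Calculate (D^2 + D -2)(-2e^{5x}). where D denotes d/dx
- 56 e^{5 x}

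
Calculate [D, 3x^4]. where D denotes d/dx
12 x^{3}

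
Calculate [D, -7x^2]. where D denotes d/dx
- 14 x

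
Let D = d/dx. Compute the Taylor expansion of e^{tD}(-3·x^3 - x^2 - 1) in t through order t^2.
- t^{2} \left(9 x + 1\right) - t x \left(9 x + 2\right) - 3 x^{3} - x^{2} - 1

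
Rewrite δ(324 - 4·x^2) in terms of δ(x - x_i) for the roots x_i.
\frac{\delta(x - 9) + \delta(x + 9)}{72}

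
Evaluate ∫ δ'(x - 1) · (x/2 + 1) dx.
- \frac{1}{2}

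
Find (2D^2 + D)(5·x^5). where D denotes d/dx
25 x^{3} \left(x + 8\right)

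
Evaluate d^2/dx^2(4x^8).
224 x^{6}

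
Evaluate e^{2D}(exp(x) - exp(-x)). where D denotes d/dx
2 \sinh{\left(x + 2 \right)}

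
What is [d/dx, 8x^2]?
16 x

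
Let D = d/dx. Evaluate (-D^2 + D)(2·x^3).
6 x \left(x - 2\right)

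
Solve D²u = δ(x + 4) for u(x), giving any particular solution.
\frac{|x + 4|}{2}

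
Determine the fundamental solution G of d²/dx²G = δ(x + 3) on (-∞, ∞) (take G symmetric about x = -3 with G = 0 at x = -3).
\frac{|x + 3|}{2}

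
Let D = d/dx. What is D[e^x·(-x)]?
\left(- x - 1\right) e^{x}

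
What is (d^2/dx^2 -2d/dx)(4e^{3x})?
12 e^{3 x}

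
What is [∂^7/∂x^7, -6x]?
-42\frac{d^{6}}{dx^{6}}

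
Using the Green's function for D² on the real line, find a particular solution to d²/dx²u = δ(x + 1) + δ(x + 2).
\frac{|x + 1|}{2} + \frac{|x + 2|}{2}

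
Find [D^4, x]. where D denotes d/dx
4D^{3}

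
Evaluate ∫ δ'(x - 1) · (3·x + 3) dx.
-3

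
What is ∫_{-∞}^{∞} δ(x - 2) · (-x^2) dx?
-4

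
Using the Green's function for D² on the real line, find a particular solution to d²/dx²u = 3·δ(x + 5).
\frac{3|x + 5|}{2}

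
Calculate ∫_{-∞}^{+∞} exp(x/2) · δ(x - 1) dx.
e^{\frac{1}{2}}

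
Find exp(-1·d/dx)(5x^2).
5 x^{2} - 10 x + 5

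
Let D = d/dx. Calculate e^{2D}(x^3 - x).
x^{3} + 6 x^{2} + 11 x + 6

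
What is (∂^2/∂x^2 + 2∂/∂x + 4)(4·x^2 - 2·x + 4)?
16 x^{2} + 8 x + 20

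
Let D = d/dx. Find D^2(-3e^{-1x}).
- 3 e^{- x}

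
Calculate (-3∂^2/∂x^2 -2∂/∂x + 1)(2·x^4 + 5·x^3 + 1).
2 x^{4} - 11 x^{3} - 102 x^{2} - 90 x + 1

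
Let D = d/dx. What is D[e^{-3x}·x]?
\left(1 - 3 x\right) e^{- 3 x}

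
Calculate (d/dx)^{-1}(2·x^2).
\frac{2 x^{3}}{3}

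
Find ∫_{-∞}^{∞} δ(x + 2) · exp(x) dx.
e^{-2}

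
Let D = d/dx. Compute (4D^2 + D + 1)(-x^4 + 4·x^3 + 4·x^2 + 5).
- x^{4} - 32 x^{2} + 104 x + 37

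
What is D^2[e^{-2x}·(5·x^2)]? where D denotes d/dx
10 \left(2 x^{2} - 4 x + 1\right) e^{- 2 x}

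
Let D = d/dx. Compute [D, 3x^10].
30 x^{9}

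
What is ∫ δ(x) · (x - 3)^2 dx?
9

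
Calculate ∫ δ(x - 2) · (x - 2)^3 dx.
0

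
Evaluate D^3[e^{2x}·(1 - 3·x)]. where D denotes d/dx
\left(- 24 x - 28\right) e^{2 x}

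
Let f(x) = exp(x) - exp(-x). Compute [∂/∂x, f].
2 \cosh{\left(x \right)}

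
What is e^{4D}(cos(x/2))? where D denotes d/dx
\cos{\left(\frac{x}{2} + 2 \right)}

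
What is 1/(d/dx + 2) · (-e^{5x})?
- \frac{e^{5 x}}{7}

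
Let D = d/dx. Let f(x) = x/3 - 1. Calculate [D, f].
\frac{1}{3}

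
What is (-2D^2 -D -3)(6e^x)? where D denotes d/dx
- 36 e^{x}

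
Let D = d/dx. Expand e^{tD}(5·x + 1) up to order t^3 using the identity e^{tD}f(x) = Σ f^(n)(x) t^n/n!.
5 t + 5 x + 1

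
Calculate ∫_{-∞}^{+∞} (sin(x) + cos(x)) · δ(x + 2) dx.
- \sin{\left(2 \right)} + \cos{\left(2 \right)}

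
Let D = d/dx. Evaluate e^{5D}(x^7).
x^{7} + 35 x^{6} + 525 x^{5} + 4375 x^{4} + 21875 x^{3} + 65625 x^{2} + 109375 x + 78125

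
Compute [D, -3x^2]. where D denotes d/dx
- 6 x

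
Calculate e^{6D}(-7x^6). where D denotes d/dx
- 7 x^{6} - 252 x^{5} - 3780 x^{4} - 30240 x^{3} - 136080 x^{2} - 326592 x - 326592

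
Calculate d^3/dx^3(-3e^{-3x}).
81 e^{- 3 x}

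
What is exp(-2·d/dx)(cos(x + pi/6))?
\cos{\left(x - 2 + \frac{\pi}{6} \right)}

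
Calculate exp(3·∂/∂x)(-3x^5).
- 3 x^{5} - 45 x^{4} - 270 x^{3} - 810 x^{2} - 1215 x - 729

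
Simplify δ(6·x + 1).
\frac{\delta(x + 1/6)}{6}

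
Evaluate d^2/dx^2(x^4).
12 x^{2}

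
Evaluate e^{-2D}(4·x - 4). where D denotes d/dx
4 x - 12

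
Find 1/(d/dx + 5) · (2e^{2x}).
\frac{2 e^{2 x}}{7}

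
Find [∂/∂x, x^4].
4 x^{3}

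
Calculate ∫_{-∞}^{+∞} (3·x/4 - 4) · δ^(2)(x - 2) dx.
0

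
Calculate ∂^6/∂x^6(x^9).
60480 x^{3}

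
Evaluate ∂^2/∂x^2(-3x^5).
- 60 x^{3}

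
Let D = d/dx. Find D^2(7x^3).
42 x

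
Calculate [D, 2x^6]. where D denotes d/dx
12 x^{5}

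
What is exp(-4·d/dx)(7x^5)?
7 x^{5} - 140 x^{4} + 1120 x^{3} - 4480 x^{2} + 8960 x - 7168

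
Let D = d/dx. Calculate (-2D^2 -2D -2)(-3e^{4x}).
126 e^{4 x}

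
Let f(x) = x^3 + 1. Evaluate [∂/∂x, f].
3 x^{2}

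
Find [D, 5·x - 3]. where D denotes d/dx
5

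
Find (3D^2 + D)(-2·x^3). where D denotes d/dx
6 x \left(- x - 6\right)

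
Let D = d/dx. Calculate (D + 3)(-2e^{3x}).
- 12 e^{3 x}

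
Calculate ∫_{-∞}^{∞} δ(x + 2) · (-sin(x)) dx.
\sin{\left(2 \right)}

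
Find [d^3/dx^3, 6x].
18\frac{d^{2}}{dx^{2}}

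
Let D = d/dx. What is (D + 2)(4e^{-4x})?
- 8 e^{- 4 x}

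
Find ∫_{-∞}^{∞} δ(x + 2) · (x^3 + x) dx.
-10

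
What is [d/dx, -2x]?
-2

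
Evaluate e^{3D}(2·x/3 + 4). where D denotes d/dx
\frac{2 x}{3} + 6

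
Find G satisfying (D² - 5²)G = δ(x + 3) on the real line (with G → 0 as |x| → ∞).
-\frac{e^{-5|x + 3|}}{10}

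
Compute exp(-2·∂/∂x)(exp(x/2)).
e^{\frac{x}{2} - 1}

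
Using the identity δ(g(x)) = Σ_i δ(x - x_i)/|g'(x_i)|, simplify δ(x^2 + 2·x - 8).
\frac{\delta(x + 4) + \delta(x - 2)}{6}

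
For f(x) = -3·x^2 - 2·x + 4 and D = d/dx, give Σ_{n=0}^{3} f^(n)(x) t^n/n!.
- 3 t^{2} - 2 t \left(3 x + 1\right) - 3 x^{2} - 2 x + 4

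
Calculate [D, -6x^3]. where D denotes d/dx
- 18 x^{2}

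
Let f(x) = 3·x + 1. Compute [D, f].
3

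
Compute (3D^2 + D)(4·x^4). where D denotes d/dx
16 x^{2} \left(x + 9\right)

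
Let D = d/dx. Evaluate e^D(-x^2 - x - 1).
- x^{2} - 3 x - 3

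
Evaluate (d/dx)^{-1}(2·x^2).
\frac{2 x^{3}}{3}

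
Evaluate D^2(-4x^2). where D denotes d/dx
-8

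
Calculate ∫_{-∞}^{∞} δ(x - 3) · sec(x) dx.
\sec{\left(3 \right)}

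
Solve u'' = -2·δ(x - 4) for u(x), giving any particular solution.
-|x - 4|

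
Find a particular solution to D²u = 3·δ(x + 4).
\frac{3|x + 4|}{2}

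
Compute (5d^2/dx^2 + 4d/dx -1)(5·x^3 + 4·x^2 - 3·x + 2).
- 5 x^{3} + 56 x^{2} + 185 x + 26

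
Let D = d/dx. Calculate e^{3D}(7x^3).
7 x^{3} + 63 x^{2} + 189 x + 189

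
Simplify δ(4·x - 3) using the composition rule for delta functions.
\frac{\delta(x - 3/4)}{4}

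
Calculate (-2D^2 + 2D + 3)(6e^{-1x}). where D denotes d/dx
- 6 e^{- x}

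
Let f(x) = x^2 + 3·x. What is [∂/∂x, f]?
2 x + 3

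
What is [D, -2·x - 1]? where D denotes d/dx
-2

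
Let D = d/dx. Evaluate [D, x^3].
3 x^{2}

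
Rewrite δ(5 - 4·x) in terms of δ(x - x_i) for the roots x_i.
\frac{\delta(x - 5/4)}{4}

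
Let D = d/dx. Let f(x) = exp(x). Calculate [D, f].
e^{x}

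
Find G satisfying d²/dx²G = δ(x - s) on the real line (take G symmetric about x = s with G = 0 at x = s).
\frac{|x - s|}{2}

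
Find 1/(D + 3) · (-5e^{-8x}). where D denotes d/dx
e^{- 8 x}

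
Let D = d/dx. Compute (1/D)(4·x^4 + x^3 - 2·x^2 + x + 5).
\frac{4 x^{5}}{5} + \frac{x^{4}}{4} - \frac{2 x^{3}}{3} + \frac{x^{2}}{2} + 5 x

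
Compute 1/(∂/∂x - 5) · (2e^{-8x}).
- \frac{2 e^{- 8 x}}{13}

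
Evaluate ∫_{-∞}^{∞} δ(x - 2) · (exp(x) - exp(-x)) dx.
2 \sinh{\left(2 \right)}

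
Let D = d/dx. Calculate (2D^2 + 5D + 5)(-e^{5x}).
- 80 e^{5 x}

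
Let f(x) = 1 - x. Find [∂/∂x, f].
-1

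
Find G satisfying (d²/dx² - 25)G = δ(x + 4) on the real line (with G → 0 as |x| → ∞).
-\frac{e^{-5|x + 4|}}{10}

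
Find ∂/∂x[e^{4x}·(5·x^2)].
10 x \left(2 x + 1\right) e^{4 x}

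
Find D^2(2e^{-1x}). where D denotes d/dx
2 e^{- x}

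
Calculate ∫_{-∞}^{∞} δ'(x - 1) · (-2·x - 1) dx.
2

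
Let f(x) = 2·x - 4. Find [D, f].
2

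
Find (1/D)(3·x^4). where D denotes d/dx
\frac{3 x^{5}}{5}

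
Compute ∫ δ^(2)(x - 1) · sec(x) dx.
\left(1 + 2 \tan^{2}{\left(1 \right)}\right) \sec{\left(1 \right)}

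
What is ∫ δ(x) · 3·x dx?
0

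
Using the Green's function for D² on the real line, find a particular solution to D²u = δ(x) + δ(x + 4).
\frac{|x|}{2} + \frac{|x + 4|}{2}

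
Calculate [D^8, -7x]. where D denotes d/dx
-56D^{7}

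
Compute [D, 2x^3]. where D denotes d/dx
6 x^{2}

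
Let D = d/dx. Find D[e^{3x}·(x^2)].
x \left(3 x + 2\right) e^{3 x}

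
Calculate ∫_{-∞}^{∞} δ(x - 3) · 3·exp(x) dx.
3 e^{3}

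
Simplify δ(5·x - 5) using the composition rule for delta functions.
\frac{\delta(x - 1)}{5}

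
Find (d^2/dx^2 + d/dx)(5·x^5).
25 x^{3} \left(x + 4\right)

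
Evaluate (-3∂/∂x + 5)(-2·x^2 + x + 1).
- 10 x^{2} + 17 x + 2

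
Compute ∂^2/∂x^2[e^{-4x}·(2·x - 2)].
16 \left(2 x - 3\right) e^{- 4 x}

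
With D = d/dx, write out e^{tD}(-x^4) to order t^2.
x^{2} \left(- 6 t^{2} - 4 t x - x^{2}\right)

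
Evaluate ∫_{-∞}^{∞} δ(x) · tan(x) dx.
0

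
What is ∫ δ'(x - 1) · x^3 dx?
-3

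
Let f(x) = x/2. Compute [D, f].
\frac{1}{2}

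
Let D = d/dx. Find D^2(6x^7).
252 x^{5}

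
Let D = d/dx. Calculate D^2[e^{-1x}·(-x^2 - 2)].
\left(- x^{2} + 4 x - 4\right) e^{- x}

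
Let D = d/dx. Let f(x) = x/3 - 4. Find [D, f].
\frac{1}{3}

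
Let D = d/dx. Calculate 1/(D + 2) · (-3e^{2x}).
- \frac{3 e^{2 x}}{4}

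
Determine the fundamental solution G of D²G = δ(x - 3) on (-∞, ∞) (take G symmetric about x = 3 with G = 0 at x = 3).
\frac{|x - 3|}{2}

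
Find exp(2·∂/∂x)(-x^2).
- x^{2} - 4 x - 4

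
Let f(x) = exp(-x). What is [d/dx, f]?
- e^{- x}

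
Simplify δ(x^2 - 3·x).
\frac{\delta(x - 3) + \delta(x)}{3}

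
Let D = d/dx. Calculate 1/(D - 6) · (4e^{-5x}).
- \frac{4 e^{- 5 x}}{11}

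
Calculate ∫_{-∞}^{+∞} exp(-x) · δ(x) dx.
1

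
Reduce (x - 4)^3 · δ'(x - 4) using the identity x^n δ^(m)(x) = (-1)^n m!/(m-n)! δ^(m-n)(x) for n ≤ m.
0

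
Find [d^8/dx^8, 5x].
40\frac{d^{7}}{dx^{7}}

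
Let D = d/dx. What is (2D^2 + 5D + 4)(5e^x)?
55 e^{x}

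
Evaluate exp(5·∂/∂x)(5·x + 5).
5 x + 30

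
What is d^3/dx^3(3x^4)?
72 x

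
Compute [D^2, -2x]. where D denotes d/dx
-4D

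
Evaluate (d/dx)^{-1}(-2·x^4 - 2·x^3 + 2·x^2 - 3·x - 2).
- \frac{2 x^{5}}{5} - \frac{x^{4}}{2} + \frac{2 x^{3}}{3} - \frac{3 x^{2}}{2} - 2 x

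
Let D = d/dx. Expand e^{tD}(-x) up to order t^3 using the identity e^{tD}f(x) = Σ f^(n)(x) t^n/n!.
- t - x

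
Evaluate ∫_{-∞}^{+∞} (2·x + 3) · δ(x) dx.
3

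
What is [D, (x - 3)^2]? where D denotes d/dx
2 x - 6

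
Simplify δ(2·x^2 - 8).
\frac{\delta(x - 2) + \delta(x + 2)}{8}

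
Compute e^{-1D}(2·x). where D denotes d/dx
2 x - 2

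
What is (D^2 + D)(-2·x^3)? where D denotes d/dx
6 x \left(- x - 2\right)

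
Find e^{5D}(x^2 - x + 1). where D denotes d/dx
x^{2} + 9 x + 21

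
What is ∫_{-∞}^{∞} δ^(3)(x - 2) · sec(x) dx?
- \left(5 + 6 \tan^{2}{\left(2 \right)}\right) \tan{\left(2 \right)} \sec{\left(2 \right)}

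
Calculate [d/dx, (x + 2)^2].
2 x + 4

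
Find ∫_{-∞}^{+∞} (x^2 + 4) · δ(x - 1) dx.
5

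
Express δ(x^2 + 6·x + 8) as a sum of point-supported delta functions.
\frac{\delta(x + 4) + \delta(x + 2)}{2}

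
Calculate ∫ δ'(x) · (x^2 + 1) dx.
0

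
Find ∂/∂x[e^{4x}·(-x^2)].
2 x \left(- 2 x - 1\right) e^{4 x}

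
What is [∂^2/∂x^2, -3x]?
-6\frac{d}{dx}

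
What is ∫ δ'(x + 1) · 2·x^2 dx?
4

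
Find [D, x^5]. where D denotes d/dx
5 x^{4}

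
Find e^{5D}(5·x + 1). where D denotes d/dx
5 x + 26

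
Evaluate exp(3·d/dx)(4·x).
4 x + 12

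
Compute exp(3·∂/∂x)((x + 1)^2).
x^{2} + 8 x + 16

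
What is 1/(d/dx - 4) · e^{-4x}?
- \frac{e^{- 4 x}}{8}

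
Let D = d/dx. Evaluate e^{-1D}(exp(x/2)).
e^{\frac{x}{2} - \frac{1}{2}}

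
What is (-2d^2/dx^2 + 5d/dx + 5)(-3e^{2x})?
- 21 e^{2 x}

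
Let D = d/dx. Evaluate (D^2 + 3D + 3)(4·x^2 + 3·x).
12 x^{2} + 33 x + 17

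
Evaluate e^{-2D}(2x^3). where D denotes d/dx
2 x^{3} - 12 x^{2} + 24 x - 16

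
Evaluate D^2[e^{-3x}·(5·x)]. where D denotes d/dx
15 \left(3 x - 2\right) e^{- 3 x}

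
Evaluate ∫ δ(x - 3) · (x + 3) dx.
6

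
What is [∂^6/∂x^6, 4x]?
24\frac{d^{5}}{dx^{5}}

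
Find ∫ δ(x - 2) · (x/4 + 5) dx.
\frac{11}{2}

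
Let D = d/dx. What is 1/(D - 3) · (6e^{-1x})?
- \frac{3 e^{- x}}{2}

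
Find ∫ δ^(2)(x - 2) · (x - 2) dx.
0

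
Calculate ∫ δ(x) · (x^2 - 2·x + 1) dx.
1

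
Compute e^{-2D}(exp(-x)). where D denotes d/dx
e^{2 - x}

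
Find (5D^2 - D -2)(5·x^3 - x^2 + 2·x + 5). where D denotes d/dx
- 10 x^{3} - 13 x^{2} + 148 x - 22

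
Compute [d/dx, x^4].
4 x^{3}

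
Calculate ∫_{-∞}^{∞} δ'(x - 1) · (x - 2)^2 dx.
2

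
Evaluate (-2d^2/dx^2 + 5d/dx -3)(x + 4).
- 3 x - 7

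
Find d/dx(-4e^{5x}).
- 20 e^{5 x}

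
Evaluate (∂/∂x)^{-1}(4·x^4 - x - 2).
\frac{4 x^{5}}{5} - \frac{x^{2}}{2} - 2 x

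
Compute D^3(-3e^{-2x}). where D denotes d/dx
24 e^{- 2 x}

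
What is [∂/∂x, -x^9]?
- 9 x^{8}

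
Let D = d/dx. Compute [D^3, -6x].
-18D^{2}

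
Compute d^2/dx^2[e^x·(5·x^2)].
5 \left(x^{2} + 4 x + 2\right) e^{x}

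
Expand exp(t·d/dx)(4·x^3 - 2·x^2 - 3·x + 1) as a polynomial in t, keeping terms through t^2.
t^{2} \left(12 x - 2\right) - t \left(- 12 x^{2} + 4 x + 3\right) + 4 x^{3} - 2 x^{2} - 3 x + 1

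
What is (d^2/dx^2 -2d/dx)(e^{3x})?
3 e^{3 x}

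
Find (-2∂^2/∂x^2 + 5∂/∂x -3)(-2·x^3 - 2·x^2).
6 x^{3} - 24 x^{2} + 4 x + 8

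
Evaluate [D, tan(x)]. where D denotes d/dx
\frac{1}{\cos^{2}{\left(x \right)}}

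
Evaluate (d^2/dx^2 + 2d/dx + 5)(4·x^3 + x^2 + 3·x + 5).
20 x^{3} + 29 x^{2} + 43 x + 33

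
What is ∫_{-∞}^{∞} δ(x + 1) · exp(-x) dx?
e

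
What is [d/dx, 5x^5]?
25 x^{4}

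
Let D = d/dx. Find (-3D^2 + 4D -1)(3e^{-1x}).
- 24 e^{- x}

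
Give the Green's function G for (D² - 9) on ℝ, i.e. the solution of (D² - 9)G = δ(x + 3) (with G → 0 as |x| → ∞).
-\frac{e^{-3|x + 3|}}{6}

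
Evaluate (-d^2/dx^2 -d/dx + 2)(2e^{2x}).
- 8 e^{2 x}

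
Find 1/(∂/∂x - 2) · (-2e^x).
2 e^{x}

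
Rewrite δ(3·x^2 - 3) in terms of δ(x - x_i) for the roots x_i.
\frac{\delta(x - 1) + \delta(x + 1)}{6}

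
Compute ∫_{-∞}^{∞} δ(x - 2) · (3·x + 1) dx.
7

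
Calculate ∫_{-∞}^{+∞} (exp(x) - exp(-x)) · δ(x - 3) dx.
2 \sinh{\left(3 \right)}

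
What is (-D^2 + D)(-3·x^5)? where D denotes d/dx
15 x^{3} \left(4 - x\right)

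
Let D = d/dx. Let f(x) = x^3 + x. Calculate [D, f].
3 x^{2} + 1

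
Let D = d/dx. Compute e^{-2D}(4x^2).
4 x^{2} - 16 x + 16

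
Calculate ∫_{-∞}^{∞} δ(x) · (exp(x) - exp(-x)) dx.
0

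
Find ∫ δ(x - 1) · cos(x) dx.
\cos{\left(1 \right)}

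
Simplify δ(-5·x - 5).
\frac{\delta(x + 1)}{5}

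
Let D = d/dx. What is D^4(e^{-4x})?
256 e^{- 4 x}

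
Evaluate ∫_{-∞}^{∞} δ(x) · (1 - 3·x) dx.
1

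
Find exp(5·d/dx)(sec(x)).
\sec{\left(x + 5 \right)}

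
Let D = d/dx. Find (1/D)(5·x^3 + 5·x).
\frac{5 x^{4}}{4} + \frac{5 x^{2}}{2}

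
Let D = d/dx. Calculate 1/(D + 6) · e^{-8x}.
- \frac{e^{- 8 x}}{2}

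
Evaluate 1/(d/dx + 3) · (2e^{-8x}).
- \frac{2 e^{- 8 x}}{5}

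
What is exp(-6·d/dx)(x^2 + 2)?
x^{2} - 12 x + 38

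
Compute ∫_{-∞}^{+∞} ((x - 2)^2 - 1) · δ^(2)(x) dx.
2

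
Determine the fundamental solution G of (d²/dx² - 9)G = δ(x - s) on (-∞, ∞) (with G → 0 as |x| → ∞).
-\frac{e^{-3|x-s|}}{6}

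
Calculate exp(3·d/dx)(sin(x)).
\sin{\left(x + 3 \right)}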